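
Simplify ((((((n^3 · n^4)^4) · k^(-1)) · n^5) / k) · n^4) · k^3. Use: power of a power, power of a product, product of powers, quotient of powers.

kn^37

((((((n^3 · n^4)^4) · k^(-1)) · n^5) / k) · n^4) · k^3
= (((((((n^3)^4) · ((n^4)^4)) · k^(-1)) · n^5) / k) · n^4) · k^3    [power of a product]
= (((((n^12 · ((n^4)^4)) · k^(-1)) · n^5) / k) · n^4) · k^3    [power of a power]
= (((((n^12 · n^16) · k^(-1)) · n^5) / k) · n^4) · k^3    [power of a power]
= ((((n^28 · k^(-1)) · n^5) / k) · n^4) · k^3    [product of powers]
= kn^37    [quotient of powers; product of powers]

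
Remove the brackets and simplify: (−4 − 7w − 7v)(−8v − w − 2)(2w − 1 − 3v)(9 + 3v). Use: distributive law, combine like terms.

−231vw − 768v^2w − 654v − 1956v^2 − 2094v^3 + 261w^2 + 1032vw^2 − 18w − 72 + 315v^2w^2 − 231v^3w + 126w^3 + 42vw^3 − 504v^4

(−4 − 7w − 7v)(−8v − w − 2)(2w − 1 − 3v)(9 + 3v)
= (32v + 4w + 8 + 56vw + 7w^2 + 14w + 56v^2 + 7vw + 14v)(2w − 1 − 3v)(9 + 3v)    [distributive law]
= (46v + 18w + 8 + 63vw + 7w^2 + 56v^2)(2w − 1 − 3v)(9 + 3v)    [combine like terms]
= (92vw − 46v − 138v^2 + 36w^2 − 18w − 54vw + 16w − 8 − 24v + 126vw^2 − 63vw − 189v^2w + 14w^3 − 7w^2 − 21vw^2 + 112v^2w − 56v^2 − 168v^3)(9 + 3v)    [distributive law]
= (−25vw − 70v − 194v^2 + 29w^2 − 2w − 8 + 105vw^2 − 77v^2w + 14w^3 − 168v^3)(9 + 3v)    [combine like terms]
= −225vw − 75v^2w − 630v − 210v^2 − 1746v^2 − 582v^3 + 261w^2 + 87vw^2 − 18w − 6vw − 72 − 24v + 945vw^2 + 315v^2w^2 − 693v^2w − 231v^3w + 126w^3 + 42vw^3 − 1512v^3 − 504v^4    [distributive law]
= −231vw − 768v^2w − 654v − 1956v^2 − 2094v^3 + 261w^2 + 1032vw^2 − 18w − 72 + 315v^2w^2 − 231v^3w + 126w^3 + 42vw^3 − 504v^4    [combine like terms]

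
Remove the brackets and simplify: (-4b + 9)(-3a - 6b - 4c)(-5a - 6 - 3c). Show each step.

(-4b + 9)(-3a - 6b - 4c)(-5a - 6 - 3c)
= (12ab + 24b^2 + 16bc - 27a - 54b - 36c)(-5a - 6 - 3c)    [distributive law]
= -60a^2b - 72ab - 36abc - 120ab^2 - 144b^2 - 72b^2c - 80abc - 96bc - 48bc^2 + 135a^2 + 162a + 81ac + 270ab + 324b + 162bc + 180ac + 216c + 108c^2    [distributive law]
= -60a^2b + 198ab - 116abc - 120ab^2 - 144b^2 - 72b^2c + 66bc - 48bc^2 + 135a^2 + 162a + 261ac + 324b + 216c + 108c^2    [combine like terms]

-60a^2b + 198ab - 116abc - 120ab^2 - 144b^2 - 72b^2c + 66bc - 48bc^2 + 135a^2 + 162a + 261ac + 324b + 216c + 108c^2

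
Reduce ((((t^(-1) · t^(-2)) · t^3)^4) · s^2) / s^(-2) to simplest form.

((((t^(-1) · t^(-2)) · t^3)^4) · s^2) / s^(-2)
= ((((t^(-1) · t^(-2))^4) · ((t^3)^4)) · s^2) / s^(-2)    [power of a product]
= (((((t^(-1))^4) · ((t^(-2))^4)) · ((t^3)^4)) · s^2) / s^(-2)    [power of a product]
= (((t^(-4) · ((t^(-2))^4)) · ((t^3)^4)) · s^2) / s^(-2)    [power of a power]
= (((t^(-4) · t^(-8)) · ((t^3)^4)) · s^2) / s^(-2)    [power of a power]
= ((t^(-12) · ((t^3)^4)) · s^2) / s^(-2)    [product of powers]
= ((t^(-12) · t^12) · s^2) / s^(-2)    [power of a power]
= (t^0 · s^2) / s^(-2)    [product of powers]
= s^4    [quotient of powers]

s^4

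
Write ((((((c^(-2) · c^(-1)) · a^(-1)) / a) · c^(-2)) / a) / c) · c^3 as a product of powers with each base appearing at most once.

((((((c^(-2) · c^(-1)) · a^(-1)) / a) · c^(-2)) / a) / c) · c^3
= (((((c^(-3) · a^(-1)) / a) · c^(-2)) / a) / c) · c^3    [product of powers]
= a^(-3)·c^(-3)    [quotient of powers; product of powers]

a^(-3)·c^(-3)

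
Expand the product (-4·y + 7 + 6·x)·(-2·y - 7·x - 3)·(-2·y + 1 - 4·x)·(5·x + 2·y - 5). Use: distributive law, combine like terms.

-208·x·y^3 - 32·y^4 + 104·y^3 + 696·x·y^2 + 20·y^2 - 280·x^2·y^2 + 1142·x^2·y - 556·x·y + 436·x^3·y - 242·y - 1045·x^2 - 190·x + 290·x^3 + 105 + 840·x^4

(-4·y + 7 + 6·x)·(-2·y - 7·x - 3)·(-2·y + 1 - 4·x)·(5·x + 2·y - 5)
= (8·y^2 + 28·x·y + 12·y - 14·y - 49·x - 21 - 12·x·y - 42·x^2 - 18·x)·(-2·y + 1 - 4·x)·(5·x + 2·y - 5)    [distributive law]
= (8·y^2 + 16·x·y - 2·y - 67·x - 21 - 42·x^2)·(-2·y + 1 - 4·x)·(5·x + 2·y - 5)    [combine like terms]
= (-16·y^3 + 8·y^2 - 32·x·y^2 - 32·x·y^2 + 16·x·y - 64·x^2·y + 4·y^2 - 2·y + 8·x·y + 134·x·y - 67·x + 268·x^2 + 42·y - 21 + 84·x + 84·x^2·y - 42·x^2 + 168·x^3)·(5·x + 2·y - 5)    [distributive law]
= (-16·y^3 + 12·y^2 - 64·x·y^2 + 158·x·y + 20·x^2·y + 40·y + 17·x + 226·x^2 - 21 + 168·x^3)·(5·x + 2·y - 5)    [combine like terms]
= -80·x·y^3 - 32·y^4 + 80·y^3 + 60·x·y^2 + 24·y^3 - 60·y^2 - 320·x^2·y^2 - 128·x·y^3 + 320·x·y^2 + 790·x^2·y + 316·x·y^2 - 790·x·y + 100·x^3·y + 40·x^2·y^2 - 100·x^2·y + 200·x·y + 80·y^2 - 200·y + 85·x^2 + 34·x·y - 85·x + 1130·x^3 + 452·x^2·y - 1130·x^2 - 105·x - 42·y + 105 + 840·x^4 + 336·x^3·y - 840·x^3    [distributive law]
= -208·x·y^3 - 32·y^4 + 104·y^3 + 696·x·y^2 + 20·y^2 - 280·x^2·y^2 + 1142·x^2·y - 556·x·y + 436·x^3·y - 242·y - 1045·x^2 - 190·x + 290·x^3 + 105 + 840·x^4    [combine like terms]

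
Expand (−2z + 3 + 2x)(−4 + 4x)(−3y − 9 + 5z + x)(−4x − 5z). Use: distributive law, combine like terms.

156xyz + 120yz^2 + 768xz + 660z^2 − 660xz^2 − 200z^3 − 60x^2z + 24x^2yz − 120xyz^2 + 200xz^3 − 168x^3z − 144xy − 180yz − 432x − 540z + 192x^2 + 48x^2y + 272x^3 + 96x^3y − 32x^4

(−2z + 3 + 2x)(−4 + 4x)(−3y − 9 + 5z + x)(−4x − 5z)
= (8z − 8xz − 12 + 12x − 8x + 8x^2)(−3y − 9 + 5z + x)(−4x − 5z)    [distributive law]
= (8z − 8xz − 12 + 4x + 8x^2)(−3y − 9 + 5z + x)(−4x − 5z)    [combine like terms]
= (−24yz − 72z + 40z^2 + 8xz + 24xyz + 72xz − 40xz^2 − 8x^2z + 36y + 108 − 60z − 12x − 12xy − 36x + 20xz + 4x^2 − 24x^2y − 72x^2 + 40x^2z + 8x^3)(−4x − 5z)    [distributive law]
= (−24yz − 132z + 40z^2 + 100xz + 24xyz − 40xz^2 + 32x^2z + 36y + 108 − 48x − 12xy − 68x^2 − 24x^2y + 8x^3)(−4x − 5z)    [combine like terms]
= 96xyz + 120yz^2 + 528xz + 660z^2 − 160xz^2 − 200z^3 − 400x^2z − 500xz^2 − 96x^2yz − 120xyz^2 + 160x^2z^2 + 200xz^3 − 128x^3z − 160x^2z^2 − 144xy − 180yz − 432x − 540z + 192x^2 + 240xz + 48x^2y + 60xyz + 272x^3 + 340x^2z + 96x^3y + 120x^2yz − 32x^4 − 40x^3z    [distributive law]
= 156xyz + 120yz^2 + 768xz + 660z^2 − 660xz^2 − 200z^3 − 60x^2z + 24x^2yz − 120xyz^2 + 200xz^3 − 168x^3z − 144xy − 180yz − 432x − 540z + 192x^2 + 48x^2y + 272x^3 + 96x^3y − 32x^4    [combine like terms]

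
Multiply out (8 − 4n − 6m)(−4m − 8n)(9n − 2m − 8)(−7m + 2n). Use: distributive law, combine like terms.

(8 − 4n − 6m)(−4m − 8n)(9n − 2m − 8)(−7m + 2n)
= (−32m − 64n + 16mn + 32n^2 + 24m^2 + 48mn)(9n − 2m − 8)(−7m + 2n)    [distributive law]
= (−32m − 64n + 64mn + 32n^2 + 24m^2)(9n − 2m − 8)(−7m + 2n)    [combine like terms]
= (−288mn + 64m^2 + 256m − 576n^2 + 128mn + 512n + 576mn^2 − 128m^2n − 512mn + 288n^3 − 64mn^2 − 256n^2 + 216m^2n − 48m^3 − 192m^2)(−7m + 2n)    [distributive law]
= (−672mn − 128m^2 + 256m − 832n^2 + 512n + 512mn^2 + 88m^2n + 288n^3 − 48m^3)(−7m + 2n)    [combine like terms]
= 4704m^2n − 1344mn^2 + 896m^3 − 256m^2n − 1792m^2 + 512mn + 5824mn^2 − 1664n^3 − 3584mn + 1024n^2 − 3584m^2n^2 + 1024mn^3 − 616m^3n + 176m^2n^2 − 2016mn^3 + 576n^4 + 336m^4 − 96m^3n    [distributive law]
= 4448m^2n + 4480mn^2 + 896m^3 − 1792m^2 − 3072mn − 1664n^3 + 1024n^2 − 3408m^2n^2 − 992mn^3 − 712m^3n + 576n^4 + 336m^4    [combine like terms]

4448m^2n + 4480mn^2 + 896m^3 − 1792m^2 − 3072mn − 1664n^3 + 1024n^2 − 3408m^2n^2 − 992mn^3 − 712m^3n + 576n^4 + 336m^4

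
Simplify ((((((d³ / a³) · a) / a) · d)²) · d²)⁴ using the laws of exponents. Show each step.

a⁻²⁴·d⁴⁰

((((((d³ / a³) · a) / a) · d)²) · d²)⁴
= ((((((d³ / a³) · a) / a) · d)²)⁴) · ((d²)⁴)    [power of a product]
= (((((d³ / a³) · a) / a) · d)⁸) · ((d²)⁴)    [power of a power]
= (((((d³ / a³) · a) / a)⁸) · (d⁸)) · ((d²)⁴)    [power of a product]
= (((((d³ / a³) · a)⁸) / (a⁸)) · (d⁸)) · ((d²)⁴)    [power of a quotient]
= (((((d³ / a³)⁸) · (a⁸)) / (a⁸)) · (d⁸)) · ((d²)⁴)    [power of a product]
= ((((((d³)⁸) / ((a³)⁸)) · (a⁸)) / (a⁸)) · (d⁸)) · ((d²)⁴)    [power of a quotient]
= ((((d²⁴ / ((a³)⁸)) · (a⁸)) / (a⁸)) · (d⁸)) · ((d²)⁴)    [power of a power]
= ((((d²⁴ / a²⁴) · (a⁸)) / (a⁸)) · (d⁸)) · ((d²)⁴)    [power of a power]
= ((((d²⁴ / a²⁴) · a⁸) / a⁸) · d⁸) · d⁸    [power of a power]
= a⁻²⁴·d⁴⁰    [quotient of powers; product of powers]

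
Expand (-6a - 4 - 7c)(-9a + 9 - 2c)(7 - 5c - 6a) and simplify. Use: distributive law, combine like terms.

486a^2 - 720a^2c - 324a^3 + 90a + 945ac - 459ac^2 - 252 - 205c + 373c^2 - 70c^3

(-6a - 4 - 7c)(-9a + 9 - 2c)(7 - 5c - 6a)
= (54a^2 - 54a + 12ac + 36a - 36 + 8c + 63ac - 63c + 14c^2)(7 - 5c - 6a)    [distributive law]
= (54a^2 - 18a + 75ac - 36 - 55c + 14c^2)(7 - 5c - 6a)    [combine like terms]
= 378a^2 - 270a^2c - 324a^3 - 126a + 90ac + 108a^2 + 525ac - 375ac^2 - 450a^2c - 252 + 180c + 216a - 385c + 275c^2 + 330ac + 98c^2 - 70c^3 - 84ac^2    [distributive law]
= 486a^2 - 720a^2c - 324a^3 + 90a + 945ac - 459ac^2 - 252 - 205c + 373c^2 - 70c^3    [combine like terms]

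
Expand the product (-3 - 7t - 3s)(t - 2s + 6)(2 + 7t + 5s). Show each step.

-216t - 329t^2 - 287st - 114s - 48s^2 - 36 - 49t^3 + 42st^2 + 97s^2t + 30s^3

(-3 - 7t - 3s)(t - 2s + 6)(2 + 7t + 5s)
= (-3t + 6s - 18 - 7t^2 + 14st - 42t - 3st + 6s^2 - 18s)(2 + 7t + 5s)    [distributive law]
= (-45t - 12s - 18 - 7t^2 + 11st + 6s^2)(2 + 7t + 5s)    [combine like terms]
= -90t - 315t^2 - 225st - 24s - 84st - 60s^2 - 36 - 126t - 90s - 14t^2 - 49t^3 - 35st^2 + 22st + 77st^2 + 55s^2t + 12s^2 + 42s^2t + 30s^3    [distributive law]
= -216t - 329t^2 - 287st - 114s - 48s^2 - 36 - 49t^3 + 42st^2 + 97s^2t + 30s^3    [combine like terms]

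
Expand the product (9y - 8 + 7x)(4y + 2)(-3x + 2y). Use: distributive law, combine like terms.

-52xy^2 + 72y^3 + 70xy - 28y^2 + 48x - 32y - 84x^2y - 42x^2

(9y - 8 + 7x)(4y + 2)(-3x + 2y)
= (36y^2 + 18y - 32y - 16 + 28xy + 14x)(-3x + 2y)    [distributive law]
= (36y^2 - 14y - 16 + 28xy + 14x)(-3x + 2y)    [combine like terms]
= -108xy^2 + 72y^3 + 42xy - 28y^2 + 48x - 32y - 84x^2y + 56xy^2 - 42x^2 + 28xy    [distributive law]
= -52xy^2 + 72y^3 + 70xy - 28y^2 + 48x - 32y - 84x^2y - 42x^2    [combine like terms]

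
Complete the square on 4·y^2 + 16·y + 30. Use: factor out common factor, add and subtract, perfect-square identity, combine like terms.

4(y + 2)^2 + 14

4·y^2 + 16·y + 30
= 4(y^2 + 4·y) + 30    [factor out 4 from the y-terms]
= 4(y^2 + 4·y + 4 − 4) + 30    [add and subtract 4 inside the bracket]
= 4(y + 2)^2 − 16 + 30    [perfect-square identity]
= 4(y + 2)^2 + 14    [combine constants]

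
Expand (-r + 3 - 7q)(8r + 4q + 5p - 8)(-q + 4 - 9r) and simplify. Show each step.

548qr² - 320r² + 72r³ + 312q²r - 884qr + 320pqr - 155pr + 45pr² + 344r - 180q² + 296q - 155pq + 60p - 96 + 28q³ + 35pq²

(-r + 3 - 7q)(8r + 4q + 5p - 8)(-q + 4 - 9r)
= (-8r² - 4qr - 5pr + 8r + 24r + 12q + 15p - 24 - 56qr - 28q² - 35pq + 56q)(-q + 4 - 9r)    [distributive law]
= (-8r² - 60qr - 5pr + 32r + 68q + 15p - 24 - 28q² - 35pq)(-q + 4 - 9r)    [combine like terms]
= 8qr² - 32r² + 72r³ + 60q²r - 240qr + 540qr² + 5pqr - 20pr + 45pr² - 32qr + 128r - 288r² - 68q² + 272q - 612qr - 15pq + 60p - 135pr + 24q - 96 + 216r + 28q³ - 112q² + 252q²r + 35pq² - 140pq + 315pqr    [distributive law]
= 548qr² - 320r² + 72r³ + 312q²r - 884qr + 320pqr - 155pr + 45pr² + 344r - 180q² + 296q - 155pq + 60p - 96 + 28q³ + 35pq²    [combine like terms]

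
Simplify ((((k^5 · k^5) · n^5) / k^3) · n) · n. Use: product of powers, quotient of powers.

k^7·n^7

((((k^5 · k^5) · n^5) / k^3) · n) · n
= (((k^10 · n^5) / k^3) · n) · n    [product of powers]
= k^7·n^7    [quotient of powers; product of powers]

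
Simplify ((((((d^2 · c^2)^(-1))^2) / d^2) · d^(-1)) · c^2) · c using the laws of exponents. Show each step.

((((((d^2 · c^2)^(-1))^2) / d^2) · d^(-1)) · c^2) · c
= (((((d^2 · c^2)^(-2)) / d^2) · d^(-1)) · c^2) · c    [power of a power]
= ((((((d^2)^(-2)) · ((c^2)^(-2))) / d^2) · d^(-1)) · c^2) · c    [power of a product]
= ((((d^(-4) · ((c^2)^(-2))) / d^2) · d^(-1)) · c^2) · c    [power of a power]
= ((((d^(-4) · c^(-4)) / d^2) · d^(-1)) · c^2) · c    [power of a power]
= c^(-1)·d^(-7)    [quotient of powers; product of powers]

c^(-1)·d^(-7)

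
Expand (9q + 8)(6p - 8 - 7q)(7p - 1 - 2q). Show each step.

378p^2q - 1046pq - 549pq^2 + 256q + 319q^2 + 126q^3 + 336p^2 - 496p + 64

(9q + 8)(6p - 8 - 7q)(7p - 1 - 2q)
= (54pq - 72q - 63q^2 + 48p - 64 - 56q)(7p - 1 - 2q)    [distributive law]
= (54pq - 128q - 63q^2 + 48p - 64)(7p - 1 - 2q)    [combine like terms]
= 378p^2q - 54pq - 108pq^2 - 896pq + 128q + 256q^2 - 441pq^2 + 63q^2 + 126q^3 + 336p^2 - 48p - 96pq - 448p + 64 + 128q    [distributive law]
= 378p^2q - 1046pq - 549pq^2 + 256q + 319q^2 + 126q^3 + 336p^2 - 496p + 64    [combine like terms]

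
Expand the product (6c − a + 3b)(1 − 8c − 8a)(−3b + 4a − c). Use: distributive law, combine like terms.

−21bc + 25ac − 6c² + 168bc² − 152ac² + 48c³ + 48abc − 168a²c + 15ab − 4a² − 120a²b + 32a³ − 9b² + 72b²c + 72ab²

(6c − a + 3b)(1 − 8c − 8a)(−3b + 4a − c)
= (6c − 48c² − 48ac − a + 8ac + 8a² + 3b − 24bc − 24ab)(−3b + 4a − c)    [distributive law]
= (6c − 48c² − 40ac − a + 8a² + 3b − 24bc − 24ab)(−3b + 4a − c)    [combine like terms]
= −18bc + 24ac − 6c² + 144bc² − 192ac² + 48c³ + 120abc − 160a²c + 40ac² + 3ab − 4a² + ac − 24a²b + 32a³ − 8a²c − 9b² + 12ab − 3bc + 72b²c − 96abc + 24bc² + 72ab² − 96a²b + 24abc    [distributive law]
= −21bc + 25ac − 6c² + 168bc² − 152ac² + 48c³ + 48abc − 168a²c + 15ab − 4a² − 120a²b + 32a³ − 9b² + 72b²c + 72ab²    [combine like terms]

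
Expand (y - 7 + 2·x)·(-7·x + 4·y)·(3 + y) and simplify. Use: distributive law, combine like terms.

52·x·y + x·y^2 - 16·y^2 + 4·y^3 + 147·x - 84·y - 42·x^2 - 14·x^2·y

(y - 7 + 2·x)·(-7·x + 4·y)·(3 + y)
= (-7·x·y + 4·y^2 + 49·x - 28·y - 14·x^2 + 8·x·y)·(3 + y)    [distributive law]
= (x·y + 4·y^2 + 49·x - 28·y - 14·x^2)·(3 + y)    [combine like terms]
= 3·x·y + x·y^2 + 12·y^2 + 4·y^3 + 147·x + 49·x·y - 84·y - 28·y^2 - 42·x^2 - 14·x^2·y    [distributive law]
= 52·x·y + x·y^2 - 16·y^2 + 4·y^3 + 147·x - 84·y - 42·x^2 - 14·x^2·y    [combine like terms]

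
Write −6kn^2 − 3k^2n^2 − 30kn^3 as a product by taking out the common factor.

3kn^2(−2 − k − 10n)

−6kn^2 − 3k^2n^2 − 30kn^3
= 3(−2kn^2 − k^2n^2 − 10kn^3)    [factor out 3]
= 3kn^2(−2 − k − 10n)    [factor out kn^2]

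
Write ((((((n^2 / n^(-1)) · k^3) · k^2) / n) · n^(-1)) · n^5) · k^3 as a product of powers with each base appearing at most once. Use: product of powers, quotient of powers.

((((((n^2 / n^(-1)) · k^3) · k^2) / n) · n^(-1)) · n^5) · k^3
= (((((n^3 · k^3) · k^2) / n) · n^(-1)) · n^5) · k^3    [quotient of powers]
= k^8·n^6    [quotient of powers; product of powers]

k^8·n^6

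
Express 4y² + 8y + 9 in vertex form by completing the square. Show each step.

4y² + 8y + 9
= 4(y² + 2y) + 9    [factor out 4 from the y-terms]
= 4(y² + 2y + 1 − 1) + 9    [add and subtract 1 inside the bracket]
= 4(y + 1)² − 4 + 9    [perfect-square identity]
= 4(y + 1)² + 5    [combine constants]

4(y + 1)² + 5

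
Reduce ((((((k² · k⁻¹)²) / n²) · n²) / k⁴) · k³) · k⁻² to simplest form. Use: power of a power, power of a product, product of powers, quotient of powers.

k⁻¹

((((((k² · k⁻¹)²) / n²) · n²) / k⁴) · k³) · k⁻²
= (((((((k²)²) · ((k⁻¹)²)) / n²) · n²) / k⁴) · k³) · k⁻²    [power of a product]
= (((((k⁴ · ((k⁻¹)²)) / n²) · n²) / k⁴) · k³) · k⁻²    [power of a power]
= (((((k⁴ · k⁻²) / n²) · n²) / k⁴) · k³) · k⁻²    [power of a power]
= ((((k² / n²) · n²) / k⁴) · k³) · k⁻²    [product of powers]
= k⁻¹    [quotient of powers; product of powers]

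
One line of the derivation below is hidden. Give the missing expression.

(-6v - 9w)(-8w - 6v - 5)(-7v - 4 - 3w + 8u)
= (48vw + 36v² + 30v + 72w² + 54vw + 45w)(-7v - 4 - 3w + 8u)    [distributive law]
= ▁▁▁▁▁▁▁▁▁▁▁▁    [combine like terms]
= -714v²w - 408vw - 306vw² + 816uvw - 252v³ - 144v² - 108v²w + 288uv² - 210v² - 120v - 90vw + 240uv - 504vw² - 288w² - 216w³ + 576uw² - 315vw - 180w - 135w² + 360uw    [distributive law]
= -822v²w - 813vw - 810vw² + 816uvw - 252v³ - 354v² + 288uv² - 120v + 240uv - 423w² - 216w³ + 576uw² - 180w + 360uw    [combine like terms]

After combine like terms, the bracketed line is:

(102vw + 36v² + 30v + 72w² + 45w)(-7v - 4 - 3w + 8u)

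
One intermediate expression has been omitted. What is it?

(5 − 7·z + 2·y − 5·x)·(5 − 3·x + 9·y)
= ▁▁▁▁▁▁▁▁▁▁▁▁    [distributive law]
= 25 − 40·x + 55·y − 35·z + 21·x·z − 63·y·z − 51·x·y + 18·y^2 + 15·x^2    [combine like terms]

After distributive law, the bracketed line is:

25 − 15·x + 45·y − 35·z + 21·x·z − 63·y·z + 10·y − 6·x·y + 18·y^2 − 25·x + 15·x^2 − 45·x·y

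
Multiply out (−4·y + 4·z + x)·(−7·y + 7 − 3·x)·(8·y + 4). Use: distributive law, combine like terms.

224·y^3 − 112·y^2 − 112·y + 40·x·y^2 + 76·x·y − 224·y^2·z + 112·y·z + 112·z − 96·x·y·z − 48·x·z + 28·x − 24·x^2·y − 12·x^2

(−4·y + 4·z + x)·(−7·y + 7 − 3·x)·(8·y + 4)
= (28·y^2 − 28·y + 12·x·y − 28·y·z + 28·z − 12·x·z − 7·x·y + 7·x − 3·x^2)·(8·y + 4)    [distributive law]
= (28·y^2 − 28·y + 5·x·y − 28·y·z + 28·z − 12·x·z + 7·x − 3·x^2)·(8·y + 4)    [combine like terms]
= 224·y^3 + 112·y^2 − 224·y^2 − 112·y + 40·x·y^2 + 20·x·y − 224·y^2·z − 112·y·z + 224·y·z + 112·z − 96·x·y·z − 48·x·z + 56·x·y + 28·x − 24·x^2·y − 12·x^2    [distributive law]
= 224·y^3 − 112·y^2 − 112·y + 40·x·y^2 + 76·x·y − 224·y^2·z + 112·y·z + 112·z − 96·x·y·z − 48·x·z + 28·x − 24·x^2·y − 12·x^2    [combine like terms]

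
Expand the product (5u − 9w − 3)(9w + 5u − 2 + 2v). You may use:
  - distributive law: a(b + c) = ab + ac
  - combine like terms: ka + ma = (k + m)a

25u² − 25u + 10uv − 81w² − 9w − 18vw + 6 − 6v

(5u − 9w − 3)(9w + 5u − 2 + 2v)
= 45uw + 25u² − 10u + 10uv − 81w² − 45uw + 18w − 18vw − 27w − 15u + 6 − 6v    [distributive law]
= 25u² − 25u + 10uv − 81w² − 9w − 18vw + 6 − 6v    [combine like terms]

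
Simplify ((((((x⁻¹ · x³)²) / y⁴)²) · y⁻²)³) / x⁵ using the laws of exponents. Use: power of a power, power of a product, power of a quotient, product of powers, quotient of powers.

x¹⁹y⁻³⁰

((((((x⁻¹ · x³)²) / y⁴)²) · y⁻²)³) / x⁵
= ((((((x⁻¹ · x³)²) / y⁴)²)³) · ((y⁻²)³)) / x⁵    [power of a product]
= (((((x⁻¹ · x³)²) / y⁴)⁶) · ((y⁻²)³)) / x⁵    [power of a power]
= (((((x⁻¹ · x³)²)⁶) / ((y⁴)⁶)) · ((y⁻²)³)) / x⁵    [power of a quotient]
= ((((x⁻¹ · x³)¹²) / ((y⁴)⁶)) · ((y⁻²)³)) / x⁵    [power of a power]
= (((((x⁻¹)¹²) · ((x³)¹²)) / ((y⁴)⁶)) · ((y⁻²)³)) / x⁵    [power of a product]
= (((x⁻¹² · ((x³)¹²)) / ((y⁴)⁶)) · ((y⁻²)³)) / x⁵    [power of a power]
= (((x⁻¹² · x³⁶) / ((y⁴)⁶)) · ((y⁻²)³)) / x⁵    [power of a power]
= ((x²⁴ / ((y⁴)⁶)) · ((y⁻²)³)) / x⁵    [product of powers]
= ((x²⁴ / y²⁴) · ((y⁻²)³)) / x⁵    [power of a power]
= ((x²⁴ / y²⁴) · y⁻⁶) / x⁵    [power of a power]
= x¹⁹y⁻³⁰    [quotient of powers]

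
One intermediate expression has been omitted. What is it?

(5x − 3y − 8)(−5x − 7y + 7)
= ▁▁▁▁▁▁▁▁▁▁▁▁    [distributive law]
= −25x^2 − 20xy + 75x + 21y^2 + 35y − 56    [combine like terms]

After distributive law, the bracketed line is:

−25x^2 − 35xy + 35x + 15xy + 21y^2 − 21y + 40x + 56y − 56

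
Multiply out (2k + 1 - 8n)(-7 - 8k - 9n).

-22k - 16k^2 + 46kn - 7 + 47n + 72n^2

(2k + 1 - 8n)(-7 - 8k - 9n)
= -14k - 16k^2 - 18kn - 7 - 8k - 9n + 56n + 64kn + 72n^2    [distributive law]
= -22k - 16k^2 + 46kn - 7 + 47n + 72n^2    [combine like terms]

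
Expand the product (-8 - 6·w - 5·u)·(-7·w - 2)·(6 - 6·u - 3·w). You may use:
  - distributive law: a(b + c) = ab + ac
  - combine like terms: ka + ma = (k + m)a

(-8 - 6·w - 5·u)·(-7·w - 2)·(6 - 6·u - 3·w)
= (56·w + 16 + 42·w^2 + 12·w + 35·u·w + 10·u)·(6 - 6·u - 3·w)    [distributive law]
= (68·w + 16 + 42·w^2 + 35·u·w + 10·u)·(6 - 6·u - 3·w)    [combine like terms]
= 408·w - 408·u·w - 204·w^2 + 96 - 96·u - 48·w + 252·w^2 - 252·u·w^2 - 126·w^3 + 210·u·w - 210·u^2·w - 105·u·w^2 + 60·u - 60·u^2 - 30·u·w    [distributive law]
= 360·w - 228·u·w + 48·w^2 + 96 - 36·u - 357·u·w^2 - 126·w^3 - 210·u^2·w - 60·u^2    [combine like terms]

360·w - 228·u·w + 48·w^2 + 96 - 36·u - 357·u·w^2 - 126·w^3 - 210·u^2·w - 60·u^2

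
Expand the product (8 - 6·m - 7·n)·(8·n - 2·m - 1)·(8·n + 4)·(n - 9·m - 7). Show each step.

3480·n^3 - 1408·m·n^2 - 2188·n^2 - 508·m·n - 1572·n + 1320·m^2·n + 24·m^2 + 568·m + 224 + 3760·m·n^3 + 2544·m^2·n^2 - 864·m^3·n - 432·m^3 - 448·n^4

(8 - 6·m - 7·n)·(8·n - 2·m - 1)·(8·n + 4)·(n - 9·m - 7)
= (64·n - 16·m - 8 - 48·m·n + 12·m^2 + 6·m - 56·n^2 + 14·m·n + 7·n)·(8·n + 4)·(n - 9·m - 7)    [distributive law]
= (71·n - 10·m - 8 - 34·m·n + 12·m^2 - 56·n^2)·(8·n + 4)·(n - 9·m - 7)    [combine like terms]
= (568·n^2 + 284·n - 80·m·n - 40·m - 64·n - 32 - 272·m·n^2 - 136·m·n + 96·m^2·n + 48·m^2 - 448·n^3 - 224·n^2)·(n - 9·m - 7)    [distributive law]
= (344·n^2 + 220·n - 216·m·n - 40·m - 32 - 272·m·n^2 + 96·m^2·n + 48·m^2 - 448·n^3)·(n - 9·m - 7)    [combine like terms]
= 344·n^3 - 3096·m·n^2 - 2408·n^2 + 220·n^2 - 1980·m·n - 1540·n - 216·m·n^2 + 1944·m^2·n + 1512·m·n - 40·m·n + 360·m^2 + 280·m - 32·n + 288·m + 224 - 272·m·n^3 + 2448·m^2·n^2 + 1904·m·n^2 + 96·m^2·n^2 - 864·m^3·n - 672·m^2·n + 48·m^2·n - 432·m^3 - 336·m^2 - 448·n^4 + 4032·m·n^3 + 3136·n^3    [distributive law]
= 3480·n^3 - 1408·m·n^2 - 2188·n^2 - 508·m·n - 1572·n + 1320·m^2·n + 24·m^2 + 568·m + 224 + 3760·m·n^3 + 2544·m^2·n^2 - 864·m^3·n - 432·m^3 - 448·n^4    [combine like terms]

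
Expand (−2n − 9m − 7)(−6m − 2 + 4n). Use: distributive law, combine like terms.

−24mn − 24n − 8n² + 54m² + 60m + 14

(−2n − 9m − 7)(−6m − 2 + 4n)
= 12mn + 4n − 8n² + 54m² + 18m − 36mn + 42m + 14 − 28n    [distributive law]
= −24mn − 24n − 8n² + 54m² + 60m + 14    [combine like terms]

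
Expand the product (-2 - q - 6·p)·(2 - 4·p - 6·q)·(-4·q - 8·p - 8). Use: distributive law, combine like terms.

(-2 - q - 6·p)·(2 - 4·p - 6·q)·(-4·q - 8·p - 8)
= (-4 + 8·p + 12·q - 2·q + 4·p·q + 6·q^2 - 12·p + 24·p^2 + 36·p·q)·(-4·q - 8·p - 8)    [distributive law]
= (-4 - 4·p + 10·q + 40·p·q + 6·q^2 + 24·p^2)·(-4·q - 8·p - 8)    [combine like terms]
= 16·q + 32·p + 32 + 16·p·q + 32·p^2 + 32·p - 40·q^2 - 80·p·q - 80·q - 160·p·q^2 - 320·p^2·q - 320·p·q - 24·q^3 - 48·p·q^2 - 48·q^2 - 96·p^2·q - 192·p^3 - 192·p^2    [distributive law]
= -64·q + 64·p + 32 - 384·p·q - 160·p^2 - 88·q^2 - 208·p·q^2 - 416·p^2·q - 24·q^3 - 192·p^3    [combine like terms]

-64·q + 64·p + 32 - 384·p·q - 160·p^2 - 88·q^2 - 208·p·q^2 - 416·p^2·q - 24·q^3 - 192·p^3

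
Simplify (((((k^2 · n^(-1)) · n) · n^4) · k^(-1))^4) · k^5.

(((((k^2 · n^(-1)) · n) · n^4) · k^(-1))^4) · k^5
= (((((k^2 · n^(-1)) · n) · n^4)^4) · ((k^(-1))^4)) · k^5    [power of a product]
= (((((k^2 · n^(-1)) · n)^4) · ((n^4)^4)) · ((k^(-1))^4)) · k^5    [power of a product]
= (((((k^2 · n^(-1))^4) · (n^4)) · ((n^4)^4)) · ((k^(-1))^4)) · k^5    [power of a product]
= ((((((k^2)^4) · ((n^(-1))^4)) · (n^4)) · ((n^4)^4)) · ((k^(-1))^4)) · k^5    [power of a product]
= ((((k^8 · ((n^(-1))^4)) · (n^4)) · ((n^4)^4)) · ((k^(-1))^4)) · k^5    [power of a power]
= ((((k^8 · n^(-4)) · (n^4)) · ((n^4)^4)) · ((k^(-1))^4)) · k^5    [power of a power]
= ((((k^8 · n^(-4)) · n^4) · n^16) · ((k^(-1))^4)) · k^5    [power of a power]
= ((((k^8 · n^(-4)) · n^4) · n^16) · k^(-4)) · k^5    [power of a power]
= k^9n^16    [product of powers]

k^9n^16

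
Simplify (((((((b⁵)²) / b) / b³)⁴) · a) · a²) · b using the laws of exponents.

a³b²⁵

(((((((b⁵)²) / b) / b³)⁴) · a) · a²) · b
= (((((((b⁵)²) / b)⁴) / ((b³)⁴)) · a) · a²) · b    [power of a quotient]
= (((((((b⁵)²)⁴) / (b⁴)) / ((b³)⁴)) · a) · a²) · b    [power of a quotient]
= ((((((b⁵)⁸) / (b⁴)) / ((b³)⁴)) · a) · a²) · b    [power of a power]
= ((((b⁴⁰ / (b⁴)) / ((b³)⁴)) · a) · a²) · b    [power of a power]
= (((b³⁶ / ((b³)⁴)) · a) · a²) · b    [quotient of powers]
= (((b³⁶ / b¹²) · a) · a²) · b    [power of a power]
= ((b²⁴ · a) · a²) · b    [quotient of powers]
= a³b²⁵    [product of powers]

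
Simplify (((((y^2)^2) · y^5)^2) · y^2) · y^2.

y^22

(((((y^2)^2) · y^5)^2) · y^2) · y^2
= (((((y^2)^2)^2) · ((y^5)^2)) · y^2) · y^2    [power of a product]
= ((((y^2)^4) · ((y^5)^2)) · y^2) · y^2    [power of a power]
= ((y^8 · ((y^5)^2)) · y^2) · y^2    [power of a power]
= ((y^8 · y^10) · y^2) · y^2    [power of a power]
= (y^18 · y^2) · y^2    [product of powers]
= y^20 · y^2    [product of powers]
= y^22    [product of powers]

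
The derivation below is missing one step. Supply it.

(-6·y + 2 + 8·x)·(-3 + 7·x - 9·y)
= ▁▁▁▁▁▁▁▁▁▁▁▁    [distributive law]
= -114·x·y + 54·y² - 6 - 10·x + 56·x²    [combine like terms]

After distributive law, the bracketed line is:

18·y - 42·x·y + 54·y² - 6 + 14·x - 18·y - 24·x + 56·x² - 72·x·y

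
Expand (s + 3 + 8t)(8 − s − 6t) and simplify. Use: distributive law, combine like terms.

(s + 3 + 8t)(8 − s − 6t)
= 8s − s^2 − 6st + 24 − 3s − 18t + 64t − 8st − 48t^2    [distributive law]
= 5s − s^2 − 14st + 24 + 46t − 48t^2    [combine like terms]

5s − s^2 − 14st + 24 + 46t − 48t^2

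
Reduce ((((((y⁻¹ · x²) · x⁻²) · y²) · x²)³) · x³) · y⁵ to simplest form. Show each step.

((((((y⁻¹ · x²) · x⁻²) · y²) · x²)³) · x³) · y⁵
= ((((((y⁻¹ · x²) · x⁻²) · y²)³) · ((x²)³)) · x³) · y⁵    [power of a product]
= ((((((y⁻¹ · x²) · x⁻²)³) · ((y²)³)) · ((x²)³)) · x³) · y⁵    [power of a product]
= ((((((y⁻¹ · x²)³) · ((x⁻²)³)) · ((y²)³)) · ((x²)³)) · x³) · y⁵    [power of a product]
= (((((((y⁻¹)³) · ((x²)³)) · ((x⁻²)³)) · ((y²)³)) · ((x²)³)) · x³) · y⁵    [power of a product]
= (((((y⁻³ · ((x²)³)) · ((x⁻²)³)) · ((y²)³)) · ((x²)³)) · x³) · y⁵    [power of a power]
= (((((y⁻³ · x⁶) · ((x⁻²)³)) · ((y²)³)) · ((x²)³)) · x³) · y⁵    [power of a power]
= (((((y⁻³ · x⁶) · x⁻⁶) · ((y²)³)) · ((x²)³)) · x³) · y⁵    [power of a power]
= (((((y⁻³ · x⁶) · x⁻⁶) · y⁶) · ((x²)³)) · x³) · y⁵    [power of a power]
= (((((y⁻³ · x⁶) · x⁻⁶) · y⁶) · x⁶) · x³) · y⁵    [power of a power]
= x⁹y⁸    [product of powers]

x⁹y⁸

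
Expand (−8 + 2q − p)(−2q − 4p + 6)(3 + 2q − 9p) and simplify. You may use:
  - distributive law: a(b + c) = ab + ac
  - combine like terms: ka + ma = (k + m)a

−12q + 44q^2 − 218pq + 510p − 222p^2 − 144 − 8q^3 + 24pq^2 + 62p^2q − 36p^3

(−8 + 2q − p)(−2q − 4p + 6)(3 + 2q − 9p)
= (16q + 32p − 48 − 4q^2 − 8pq + 12q + 2pq + 4p^2 − 6p)(3 + 2q − 9p)    [distributive law]
= (28q + 26p − 48 − 4q^2 − 6pq + 4p^2)(3 + 2q − 9p)    [combine like terms]
= 84q + 56q^2 − 252pq + 78p + 52pq − 234p^2 − 144 − 96q + 432p − 12q^2 − 8q^3 + 36pq^2 − 18pq − 12pq^2 + 54p^2q + 12p^2 + 8p^2q − 36p^3    [distributive law]
= −12q + 44q^2 − 218pq + 510p − 222p^2 − 144 − 8q^3 + 24pq^2 + 62p^2q − 36p^3    [combine like terms]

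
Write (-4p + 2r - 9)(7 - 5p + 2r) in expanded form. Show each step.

17p + 20p² - 18pr - 4r + 4r² - 63

(-4p + 2r - 9)(7 - 5p + 2r)
= -28p + 20p² - 8pr + 14r - 10pr + 4r² - 63 + 45p - 18r    [distributive law]
= 17p + 20p² - 18pr - 4r + 4r² - 63    [combine like terms]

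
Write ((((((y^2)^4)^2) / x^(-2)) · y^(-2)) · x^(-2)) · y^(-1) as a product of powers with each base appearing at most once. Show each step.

((((((y^2)^4)^2) / x^(-2)) · y^(-2)) · x^(-2)) · y^(-1)
= (((((y^2)^8) / x^(-2)) · y^(-2)) · x^(-2)) · y^(-1)    [power of a power]
= (((y^16 / x^(-2)) · y^(-2)) · x^(-2)) · y^(-1)    [power of a power]
= y^13    [quotient of powers; product of powers]

y^13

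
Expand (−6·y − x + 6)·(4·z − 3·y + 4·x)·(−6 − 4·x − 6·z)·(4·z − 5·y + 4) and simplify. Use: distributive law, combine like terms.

(−6·y − x + 6)·(4·z − 3·y + 4·x)·(−6 − 4·x − 6·z)·(4·z − 5·y + 4)
= (−24·y·z + 18·y² − 24·x·y − 4·x·z + 3·x·y − 4·x² + 24·z − 18·y + 24·x)·(−6 − 4·x − 6·z)·(4·z − 5·y + 4)    [distributive law]
= (−24·y·z + 18·y² − 21·x·y − 4·x·z − 4·x² + 24·z − 18·y + 24·x)·(−6 − 4·x − 6·z)·(4·z − 5·y + 4)    [combine like terms]
= (144·y·z + 96·x·y·z + 144·y·z² − 108·y² − 72·x·y² − 108·y²·z + 126·x·y + 84·x²·y + 126·x·y·z + 24·x·z + 16·x²·z + 24·x·z² + 24·x² + 16·x³ + 24·x²·z − 144·z − 96·x·z − 144·z² + 108·y + 72·x·y + 108·y·z − 144·x − 96·x² − 144·x·z)·(4·z − 5·y + 4)    [distributive law]
= (252·y·z + 222·x·y·z + 144·y·z² − 108·y² − 72·x·y² − 108·y²·z + 198·x·y + 84·x²·y − 216·x·z + 40·x²·z + 24·x·z² − 72·x² + 16·x³ − 144·z − 144·z² + 108·y − 144·x)·(4·z − 5·y + 4)    [combine like terms]
= 1008·y·z² − 1260·y²·z + 1008·y·z + 888·x·y·z² − 1110·x·y²·z + 888·x·y·z + 576·y·z³ − 720·y²·z² + 576·y·z² − 432·y²·z + 540·y³ − 432·y² − 288·x·y²·z + 360·x·y³ − 288·x·y² − 432·y²·z² + 540·y³·z − 432·y²·z + 792·x·y·z − 990·x·y² + 792·x·y + 336·x²·y·z − 420·x²·y² + 336·x²·y − 864·x·z² + 1080·x·y·z − 864·x·z + 160·x²·z² − 200·x²·y·z + 160·x²·z + 96·x·z³ − 120·x·y·z² + 96·x·z² − 288·x²·z + 360·x²·y − 288·x² + 64·x³·z − 80·x³·y + 64·x³ − 576·z² + 720·y·z − 576·z − 576·z³ + 720·y·z² − 576·z² + 432·y·z − 540·y² + 432·y − 576·x·z + 720·x·y − 576·x    [distributive law]
= 2304·y·z² − 2124·y²·z + 2160·y·z + 768·x·y·z² − 1398·x·y²·z + 2760·x·y·z + 576·y·z³ − 1152·y²·z² + 540·y³ − 972·y² + 360·x·y³ − 1278·x·y² + 540·y³·z + 1512·x·y + 136·x²·y·z − 420·x²·y² + 696·x²·y − 768·x·z² − 1440·x·z + 160·x²·z² − 128·x²·z + 96·x·z³ − 288·x² + 64·x³·z − 80·x³·y + 64·x³ − 1152·z² − 576·z − 576·z³ + 432·y − 576·x    [combine like terms]

2304·y·z² − 2124·y²·z + 2160·y·z + 768·x·y·z² − 1398·x·y²·z + 2760·x·y·z + 576·y·z³ − 1152·y²·z² + 540·y³ − 972·y² + 360·x·y³ − 1278·x·y² + 540·y³·z + 1512·x·y + 136·x²·y·z − 420·x²·y² + 696·x²·y − 768·x·z² − 1440·x·z + 160·x²·z² − 128·x²·z + 96·x·z³ − 288·x² + 64·x³·z − 80·x³·y + 64·x³ − 1152·z² − 576·z − 576·z³ + 432·y − 576·x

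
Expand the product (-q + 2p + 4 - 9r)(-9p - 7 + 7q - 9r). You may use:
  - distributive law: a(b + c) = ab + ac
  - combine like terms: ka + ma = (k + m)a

(-q + 2p + 4 - 9r)(-9p - 7 + 7q - 9r)
= 9pq + 7q - 7q^2 + 9qr - 18p^2 - 14p + 14pq - 18pr - 36p - 28 + 28q - 36r + 81pr + 63r - 63qr + 81r^2    [distributive law]
= 23pq + 35q - 7q^2 - 54qr - 18p^2 - 50p + 63pr - 28 + 27r + 81r^2    [combine like terms]

23pq + 35q - 7q^2 - 54qr - 18p^2 - 50p + 63pr - 28 + 27r + 81r^2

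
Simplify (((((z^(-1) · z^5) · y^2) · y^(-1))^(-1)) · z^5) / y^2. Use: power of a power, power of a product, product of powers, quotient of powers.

y^(-3)z

(((((z^(-1) · z^5) · y^2) · y^(-1))^(-1)) · z^5) / y^2
= (((((z^(-1) · z^5) · y^2)^(-1)) · ((y^(-1))^(-1))) · z^5) / y^2    [power of a product]
= (((((z^(-1) · z^5)^(-1)) · ((y^2)^(-1))) · ((y^(-1))^(-1))) · z^5) / y^2    [power of a product]
= ((((((z^(-1))^(-1)) · ((z^5)^(-1))) · ((y^2)^(-1))) · ((y^(-1))^(-1))) · z^5) / y^2    [power of a product]
= ((((z · ((z^5)^(-1))) · ((y^2)^(-1))) · ((y^(-1))^(-1))) · z^5) / y^2    [power of a power]
= ((((z · z^(-5)) · ((y^2)^(-1))) · ((y^(-1))^(-1))) · z^5) / y^2    [power of a power]
= (((z^(-4) · ((y^2)^(-1))) · ((y^(-1))^(-1))) · z^5) / y^2    [product of powers]
= (((z^(-4) · y^(-2)) · ((y^(-1))^(-1))) · z^5) / y^2    [power of a power]
= (((z^(-4) · y^(-2)) · y) · z^5) / y^2    [power of a power]
= y^(-3)z    [quotient of powers; product of powers]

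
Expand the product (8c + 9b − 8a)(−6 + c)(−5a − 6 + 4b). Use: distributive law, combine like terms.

(8c + 9b − 8a)(−6 + c)(−5a − 6 + 4b)
= (−48c + 8c^2 − 54b + 9bc + 48a − 8ac)(−5a − 6 + 4b)    [distributive law]
= 240ac + 288c − 192bc − 40ac^2 − 48c^2 + 32bc^2 + 270ab + 324b − 216b^2 − 45abc − 54bc + 36b^2c − 240a^2 − 288a + 192ab + 40a^2c + 48ac − 32abc    [distributive law]
= 288ac + 288c − 246bc − 40ac^2 − 48c^2 + 32bc^2 + 462ab + 324b − 216b^2 − 77abc + 36b^2c − 240a^2 − 288a + 40a^2c    [combine like terms]

288ac + 288c − 246bc − 40ac^2 − 48c^2 + 32bc^2 + 462ab + 324b − 216b^2 − 77abc + 36b^2c − 240a^2 − 288a + 40a^2c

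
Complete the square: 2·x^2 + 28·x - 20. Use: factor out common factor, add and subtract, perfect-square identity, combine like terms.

2(x + 7)^2 - 118

2·x^2 + 28·x - 20
= 2(x^2 + 14·x) - 20    [factor out 2 from the x-terms]
= 2(x^2 + 14·x + 49 - 49) - 20    [add and subtract 49 inside the bracket]
= 2(x + 7)^2 - 98 - 20    [perfect-square identity]
= 2(x + 7)^2 - 118    [combine constants]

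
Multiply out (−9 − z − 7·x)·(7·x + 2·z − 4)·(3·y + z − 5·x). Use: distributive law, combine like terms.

−105·x·y + 35·x·z + 175·x^2 − 42·y·z − 14·z^2 + 108·y + 36·z − 180·x − 63·x·y·z − 11·x·z^2 + 56·x^2·z − 6·y·z^2 − 2·z^3 − 147·x^2·y + 245·x^3

(−9 − z − 7·x)·(7·x + 2·z − 4)·(3·y + z − 5·x)
= (−63·x − 18·z + 36 − 7·x·z − 2·z^2 + 4·z − 49·x^2 − 14·x·z + 28·x)·(3·y + z − 5·x)    [distributive law]
= (−35·x − 14·z + 36 − 21·x·z − 2·z^2 − 49·x^2)·(3·y + z − 5·x)    [combine like terms]
= −105·x·y − 35·x·z + 175·x^2 − 42·y·z − 14·z^2 + 70·x·z + 108·y + 36·z − 180·x − 63·x·y·z − 21·x·z^2 + 105·x^2·z − 6·y·z^2 − 2·z^3 + 10·x·z^2 − 147·x^2·y − 49·x^2·z + 245·x^3    [distributive law]
= −105·x·y + 35·x·z + 175·x^2 − 42·y·z − 14·z^2 + 108·y + 36·z − 180·x − 63·x·y·z − 11·x·z^2 + 56·x^2·z − 6·y·z^2 − 2·z^3 − 147·x^2·y + 245·x^3    [combine like terms]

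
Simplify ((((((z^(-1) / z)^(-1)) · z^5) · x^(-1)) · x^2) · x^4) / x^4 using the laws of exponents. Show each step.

xz^7

((((((z^(-1) / z)^(-1)) · z^5) · x^(-1)) · x^2) · x^4) / x^4
= (((((((z^(-1))^(-1)) / (z^(-1))) · z^5) · x^(-1)) · x^2) · x^4) / x^4    [power of a quotient]
= (((((z / (z^(-1))) · z^5) · x^(-1)) · x^2) · x^4) / x^4    [power of a power]
= ((((z^2 · z^5) · x^(-1)) · x^2) · x^4) / x^4    [quotient of powers]
= (((z^7 · x^(-1)) · x^2) · x^4) / x^4    [product of powers]
= xz^7    [quotient of powers; product of powers]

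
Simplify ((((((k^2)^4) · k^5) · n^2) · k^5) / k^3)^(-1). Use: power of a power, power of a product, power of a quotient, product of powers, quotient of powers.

k^(-15)·n^(-2)

((((((k^2)^4) · k^5) · n^2) · k^5) / k^3)^(-1)
= ((((((k^2)^4) · k^5) · n^2) · k^5)^(-1)) / ((k^3)^(-1))    [power of a quotient]
= ((((((k^2)^4) · k^5) · n^2)^(-1)) · ((k^5)^(-1))) / ((k^3)^(-1))    [power of a product]
= ((((((k^2)^4) · k^5)^(-1)) · ((n^2)^(-1))) · ((k^5)^(-1))) / ((k^3)^(-1))    [power of a product]
= ((((((k^2)^4)^(-1)) · ((k^5)^(-1))) · ((n^2)^(-1))) · ((k^5)^(-1))) / ((k^3)^(-1))    [power of a product]
= (((((k^2)^(-4)) · ((k^5)^(-1))) · ((n^2)^(-1))) · ((k^5)^(-1))) / ((k^3)^(-1))    [power of a power]
= (((k^(-8) · ((k^5)^(-1))) · ((n^2)^(-1))) · ((k^5)^(-1))) / ((k^3)^(-1))    [power of a power]
= (((k^(-8) · k^(-5)) · ((n^2)^(-1))) · ((k^5)^(-1))) / ((k^3)^(-1))    [power of a power]
= ((k^(-13) · ((n^2)^(-1))) · ((k^5)^(-1))) / ((k^3)^(-1))    [product of powers]
= ((k^(-13) · n^(-2)) · ((k^5)^(-1))) / ((k^3)^(-1))    [power of a power]
= ((k^(-13) · n^(-2)) · k^(-5)) / ((k^3)^(-1))    [power of a power]
= ((k^(-13) · n^(-2)) · k^(-5)) / k^(-3)    [power of a power]
= k^(-15)·n^(-2)    [quotient of powers; product of powers]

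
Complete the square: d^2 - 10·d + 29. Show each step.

d^2 - 10·d + 29
= d^2 - 10·d + 25 - 25 + 29    [add and subtract 25]
= (d - 5)^2 - 25 + 29    [perfect-square identity]
= (d - 5)^2 + 4    [combine constants]

(d - 5)^2 + 4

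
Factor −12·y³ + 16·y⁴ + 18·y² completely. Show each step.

−12·y³ + 16·y⁴ + 18·y²
= 2(−6·y³ + 8·y⁴ + 9·y²)    [factor out 2]
= 2·y²(−6·y + 8·y² + 9)    [factor out y²]

2·y²(−6·y + 8·y² + 9)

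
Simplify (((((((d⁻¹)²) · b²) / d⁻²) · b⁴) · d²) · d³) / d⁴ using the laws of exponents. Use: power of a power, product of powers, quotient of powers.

b⁶d

(((((((d⁻¹)²) · b²) / d⁻²) · b⁴) · d²) · d³) / d⁴
= (((((d⁻² · b²) / d⁻²) · b⁴) · d²) · d³) / d⁴    [power of a power]
= b⁶d    [quotient of powers; product of powers]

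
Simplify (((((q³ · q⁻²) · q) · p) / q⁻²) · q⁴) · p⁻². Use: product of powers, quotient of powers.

(((((q³ · q⁻²) · q) · p) / q⁻²) · q⁴) · p⁻²
= ((((q · q) · p) / q⁻²) · q⁴) · p⁻²    [product of powers]
= (((q² · p) / q⁻²) · q⁴) · p⁻²    [product of powers]
= p⁻¹q⁸    [quotient of powers; product of powers]

p⁻¹q⁸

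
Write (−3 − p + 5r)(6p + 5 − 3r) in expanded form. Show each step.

(−3 − p + 5r)(6p + 5 − 3r)
= −18p − 15 + 9r − 6p² − 5p + 3pr + 30pr + 25r − 15r²    [distributive law]
= −23p − 15 + 34r − 6p² + 33pr − 15r²    [combine like terms]

−23p − 15 + 34r − 6p² + 33pr − 15r²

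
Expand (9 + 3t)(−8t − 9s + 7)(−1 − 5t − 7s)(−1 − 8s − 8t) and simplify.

(9 + 3t)(−8t − 9s + 7)(−1 − 5t − 7s)(−1 − 8s − 8t)
= (−72t − 81s + 63 − 24t² − 27st + 21t)(−1 − 5t − 7s)(−1 − 8s − 8t)    [distributive law]
= (−51t − 81s + 63 − 24t² − 27st)(−1 − 5t − 7s)(−1 − 8s − 8t)    [combine like terms]
= (51t + 255t² + 357st + 81s + 405st + 567s² − 63 − 315t − 441s + 24t² + 120t³ + 168st² + 27st + 135st² + 189s²t)(−1 − 8s − 8t)    [distributive law]
= (−264t + 279t² + 789st − 360s + 567s² − 63 + 120t³ + 303st² + 189s²t)(−1 − 8s − 8t)    [combine like terms]
= 264t + 2112st + 2112t² − 279t² − 2232st² − 2232t³ − 789st − 6312s²t − 6312st² + 360s + 2880s² + 2880st − 567s² − 4536s³ − 4536s²t + 63 + 504s + 504t − 120t³ − 960st³ − 960t⁴ − 303st² − 2424s²t² − 2424st³ − 189s²t − 1512s³t − 1512s²t²    [distributive law]
= 768t + 4203st + 1833t² − 8847st² − 2352t³ − 11037s²t + 864s + 2313s² − 4536s³ + 63 − 3384st³ − 960t⁴ − 3936s²t² − 1512s³t    [combine like terms]

768t + 4203st + 1833t² − 8847st² − 2352t³ − 11037s²t + 864s + 2313s² − 4536s³ + 63 − 3384st³ − 960t⁴ − 3936s²t² − 1512s³t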